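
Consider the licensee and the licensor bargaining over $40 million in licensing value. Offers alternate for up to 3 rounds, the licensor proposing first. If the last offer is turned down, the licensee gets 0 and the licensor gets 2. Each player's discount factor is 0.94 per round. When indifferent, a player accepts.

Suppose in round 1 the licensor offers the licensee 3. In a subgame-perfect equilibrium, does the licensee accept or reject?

Work out the licensee's continuation value if the offer is rejected.
Round 3 (the licensor proposes): rejection yields 0 for the licensee; the licensor offers 0 and keeps 40.
Round 2 (the licensee proposes): the licensor can get 40 next round, worth 0.94 × 40 = 37.6 now, so the licensee offers 37.6, keeping 2.4.
So by rejecting in round 1, the licensee gets 2.4 next round, worth 0.94 × 2.4 = 2.256 now.
Offer 3 ≥ 2.256, so the licensee accepts.

Accept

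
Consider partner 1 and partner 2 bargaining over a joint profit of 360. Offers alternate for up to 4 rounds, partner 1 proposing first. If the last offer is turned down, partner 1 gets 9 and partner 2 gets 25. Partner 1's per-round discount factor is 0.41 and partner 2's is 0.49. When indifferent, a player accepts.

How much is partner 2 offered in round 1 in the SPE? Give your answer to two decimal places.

Round 4 (partner 2 proposes): partner 1 gets 9 if talks fail, so partner 2 offers 9 and keeps 351.
Round 3 (partner 1 proposes): partner 2 can get 351 next round, worth 0.49 × 351 = 171.99 now, so partner 1 offers 171.99, keeping 188.01.
Round 2 (partner 2 proposes): partner 1 can get 188.01 next round, worth 0.41 × 188.01 = 77.0841 now; partner 2 offers that and keeps 282.9159.
Round 1 (partner 1 proposes): partner 2 can get 282.9159 next round, worth 0.49 × 282.9159 = 138.628791 now, so partner 1 offers 138.628791, keeping 221.371209.

138.63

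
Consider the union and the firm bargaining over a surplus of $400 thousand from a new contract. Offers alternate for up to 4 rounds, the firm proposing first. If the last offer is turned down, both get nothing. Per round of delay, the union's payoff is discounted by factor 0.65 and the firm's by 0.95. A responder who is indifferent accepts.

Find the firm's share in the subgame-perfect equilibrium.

Solve by backward induction from round 4.
Round 4 (the union proposes): the firm will accept anything ≥ 0, so the union offers 0 and keeps 400.
Round 3 (the firm proposes): the union can get 400 next round, worth 0.65 × 400 = 260 now. The firm offers 260 and keeps 400 − 260 = 140.
Round 2 (the union proposes): the firm can get 140 next round, worth 0.95 × 140 = 133 now; the union offers that and keeps 267.
Round 1 (the firm proposes): the union can get 267 next round, worth 0.65 × 267 = 173.55 now. The firm offers 173.55 and keeps 400 − 173.55 = 226.45.

226.45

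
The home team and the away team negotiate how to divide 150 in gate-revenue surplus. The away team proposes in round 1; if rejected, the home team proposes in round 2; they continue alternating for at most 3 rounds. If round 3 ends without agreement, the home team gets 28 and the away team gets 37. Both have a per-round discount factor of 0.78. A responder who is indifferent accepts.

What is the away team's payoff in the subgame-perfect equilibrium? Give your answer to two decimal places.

Round 3 (the away team proposes): the home team gets 28 if talks fail, so the away team offers 28 and keeps 122.
Round 2 (the home team proposes): the away team can get 122 next round, worth 0.78 × 122 = 95.16 now; the home team offers that and keeps 54.84.
Round 1 (the away team proposes): the home team can get 54.84 next round, worth 0.78 × 54.84 = 42.7752 now; the away team offers that and keeps 107.2248.

107.22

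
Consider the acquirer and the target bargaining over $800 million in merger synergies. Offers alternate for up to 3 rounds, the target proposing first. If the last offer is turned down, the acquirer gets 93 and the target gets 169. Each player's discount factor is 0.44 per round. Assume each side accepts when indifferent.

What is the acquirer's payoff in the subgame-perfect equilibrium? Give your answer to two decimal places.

Solve by backward induction from round 3.
Round 3 (the target proposes): the acquirer gets 93 if talks fail, so the target offers 93 and keeps 707.
Round 2 (the acquirer proposes): the target can get 707 next round, worth 0.44 × 707 = 311.08 now, so the acquirer offers 311.08, keeping 488.92.
Round 1 (the target proposes): the acquirer can get 488.92 next round, worth 0.44 × 488.92 = 215.1248 now, so the target offers 215.1248, keeping 584.8752.

215.12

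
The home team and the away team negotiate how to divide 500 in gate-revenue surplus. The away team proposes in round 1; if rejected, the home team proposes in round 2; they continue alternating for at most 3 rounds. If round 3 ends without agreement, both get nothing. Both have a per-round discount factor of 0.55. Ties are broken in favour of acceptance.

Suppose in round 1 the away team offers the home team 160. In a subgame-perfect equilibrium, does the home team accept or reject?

Round 3 (the away team proposes): rejection yields 0 for the home team; the away team offers 0 and keeps 500.
Round 2 (the home team proposes): the away team can get 500 next round, worth 0.55 × 500 = 275 now. The home team offers 275 and keeps 500 − 275 = 225.
So by rejecting in round 1, the home team gets 225 next round, worth 0.55 × 225 = 123.75 now.
Offer 160 ≥ 123.75, so the home team accepts.

Accept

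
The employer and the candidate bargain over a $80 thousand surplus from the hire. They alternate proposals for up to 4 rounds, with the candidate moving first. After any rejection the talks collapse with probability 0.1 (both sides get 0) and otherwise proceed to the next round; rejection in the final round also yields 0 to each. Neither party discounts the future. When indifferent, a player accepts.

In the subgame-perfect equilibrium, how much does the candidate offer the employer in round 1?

65.52

Round 4 (the employer proposes): rejection yields 0 for the candidate; the employer offers 0 and keeps 80.
Round 3 (the candidate proposes): rejecting gives the employer an expected 0.9 × 80 = 72; the candidate offers that and keeps 8.
Round 2 (the employer proposes): rejecting gives the candidate an expected 0.9 × 8 = 7.2, so the employer offers 7.2, keeping 72.8.
Round 1 (the candidate proposes): rejecting gives the employer an expected 0.9 × 72.8 = 65.52, so the candidate offers 65.52, keeping 14.48.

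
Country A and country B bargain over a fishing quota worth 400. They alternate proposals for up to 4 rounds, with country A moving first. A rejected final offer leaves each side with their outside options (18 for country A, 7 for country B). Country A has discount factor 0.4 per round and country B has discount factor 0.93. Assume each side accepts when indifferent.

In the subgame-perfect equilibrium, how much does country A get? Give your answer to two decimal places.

Round 4 (country B proposes): country A gets 18 if talks fail, so country B offers 18 and keeps 382.
Round 3 (country A proposes): country B can get 382 next round, worth 0.93 × 382 = 355.26 now; country A offers that and keeps 44.74.
Round 2 (country B proposes): country A can get 44.74 next round, worth 0.4 × 44.74 = 17.896 now, so country B offers 17.896, keeping 382.104.
Round 1 (country A proposes): country B can get 382.104 next round, worth 0.93 × 382.104 = 355.35672 now. Country A offers 355.35672 and keeps 400 − 355.35672 = 44.64328.

44.64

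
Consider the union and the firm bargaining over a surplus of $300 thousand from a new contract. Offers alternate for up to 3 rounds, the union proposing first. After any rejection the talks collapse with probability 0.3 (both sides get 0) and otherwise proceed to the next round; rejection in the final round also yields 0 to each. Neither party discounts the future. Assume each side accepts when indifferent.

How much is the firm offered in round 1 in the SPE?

Round 3 (the union proposes): rejection yields 0 for the firm; the union offers 0 and keeps 300.
Round 2 (the firm proposes): rejecting gives the union an expected 0.7 × 300 = 210. The firm offers 210 and keeps 300 − 210 = 90.
Round 1 (the union proposes): rejecting gives the firm an expected 0.7 × 90 = 63. The union offers 63 and keeps 300 − 63 = 237.

63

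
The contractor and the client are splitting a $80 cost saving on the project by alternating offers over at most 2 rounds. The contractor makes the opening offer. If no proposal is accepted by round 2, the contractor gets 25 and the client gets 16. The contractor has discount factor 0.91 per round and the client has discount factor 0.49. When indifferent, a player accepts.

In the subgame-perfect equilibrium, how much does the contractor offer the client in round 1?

26.95

Solve by backward induction from round 2.
Round 2 (the client proposes): the contractor gets 25 if talks fail, so the client offers 25 and keeps 55.
Round 1 (the contractor proposes): the client can get 55 next round, worth 0.49 × 55 = 26.95 now; the contractor offers that and keeps 53.05.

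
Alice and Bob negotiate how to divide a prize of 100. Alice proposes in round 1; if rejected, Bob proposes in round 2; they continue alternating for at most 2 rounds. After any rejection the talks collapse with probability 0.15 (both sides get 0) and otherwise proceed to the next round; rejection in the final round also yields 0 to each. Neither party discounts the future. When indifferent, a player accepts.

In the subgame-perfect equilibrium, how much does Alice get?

Round 2 (Bob proposes): Alice will accept anything ≥ 0, so Bob offers 0 and keeps 100.
Round 1 (Alice proposes): rejecting gives Bob an expected 0.85 × 100 = 85, so Alice offers 85, keeping 15.

15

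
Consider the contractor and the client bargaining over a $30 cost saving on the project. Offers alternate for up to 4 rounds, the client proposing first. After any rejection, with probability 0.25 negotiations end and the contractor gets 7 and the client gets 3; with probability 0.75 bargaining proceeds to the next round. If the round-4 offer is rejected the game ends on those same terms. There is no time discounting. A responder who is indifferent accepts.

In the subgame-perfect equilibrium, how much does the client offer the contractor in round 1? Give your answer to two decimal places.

Round 4 (the contractor proposes): the client gets 3 if talks fail, so the contractor offers 3 and keeps 27.
Round 3 (the client proposes): rejecting gives the contractor an expected 0.75 × 27 + 0.25 × 7 = 22, so the client offers 22, keeping 8.
Round 2 (the contractor proposes): rejecting gives the client an expected 0.75 × 8 + 0.25 × 3 = 6.75, so the contractor offers 6.75, keeping 23.25.
Round 1 (the client proposes): rejecting gives the contractor an expected 0.75 × 23.25 + 0.25 × 7 = 19.1875; the client offers that and keeps 10.8125.

19.19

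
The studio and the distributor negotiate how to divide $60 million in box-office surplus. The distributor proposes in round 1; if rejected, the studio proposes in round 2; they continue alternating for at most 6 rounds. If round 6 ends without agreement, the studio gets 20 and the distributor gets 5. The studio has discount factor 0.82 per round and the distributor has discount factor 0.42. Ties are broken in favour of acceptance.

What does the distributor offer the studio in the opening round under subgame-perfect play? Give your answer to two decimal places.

43.71

Solve by backward induction from round 6.
Round 6 (the studio proposes): the distributor gets 5 if talks fail, so the studio offers 5 and keeps 55.
Round 5 (the distributor proposes): the studio can get 55 next round, worth 0.82 × 55 = 45.1 now; the distributor offers that and keeps 14.9.
Round 4 (the studio proposes): the distributor can get 14.9 next round, worth 0.42 × 14.9 = 6.258 now, so the studio offers 6.258, keeping 53.742.
Round 3 (the distributor proposes): the studio can get 53.742 next round, worth 0.82 × 53.742 = 44.06844 now; the distributor offers that and keeps 15.93156.
Round 2 (the studio proposes): the distributor can get 15.93156 next round, worth 0.42 × 15.93156 = 6.6912552 now. The studio offers 6.6912552 and keeps 60 − 6.6912552 = 53.3087448.
Round 1 (the distributor proposes): the studio can get 53.3087448 next round, worth 0.82 × 53.3087448 = 43.713170736 now, so the distributor offers 43.713170736, keeping 16.286829264.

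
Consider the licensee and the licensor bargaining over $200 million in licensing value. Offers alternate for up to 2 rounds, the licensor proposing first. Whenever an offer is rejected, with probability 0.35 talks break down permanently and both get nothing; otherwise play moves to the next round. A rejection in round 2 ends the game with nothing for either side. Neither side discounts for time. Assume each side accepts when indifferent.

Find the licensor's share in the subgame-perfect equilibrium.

By backward induction:
Round 2 (the licensee proposes): rejection yields 0 for the licensor; the licensee offers 0 and keeps 200.
Round 1 (the licensor proposes): rejecting gives the licensee an expected 0.65 × 200 = 130. The licensor offers 130 and keeps 200 − 130 = 70.

70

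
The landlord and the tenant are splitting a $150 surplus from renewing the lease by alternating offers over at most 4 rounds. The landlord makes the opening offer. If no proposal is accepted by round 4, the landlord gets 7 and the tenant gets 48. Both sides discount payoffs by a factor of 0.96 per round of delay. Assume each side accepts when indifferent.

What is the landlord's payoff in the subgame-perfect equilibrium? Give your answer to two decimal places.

17.72

Round 4 (the tenant proposes): the landlord gets 7 if talks fail, so the tenant offers 7 and keeps 143.
Round 3 (the landlord proposes): the tenant can get 143 next round, worth 0.96 × 143 = 137.28 now, so the landlord offers 137.28, keeping 12.72.
Round 2 (the tenant proposes): the landlord can get 12.72 next round, worth 0.96 × 12.72 = 12.2112 now. The tenant offers 12.2112 and keeps 150 − 12.2112 = 137.7888.
Round 1 (the landlord proposes): the tenant can get 137.7888 next round, worth 0.96 × 137.7888 = 132.277248 now, so the landlord offers 132.277248, keeping 17.722752.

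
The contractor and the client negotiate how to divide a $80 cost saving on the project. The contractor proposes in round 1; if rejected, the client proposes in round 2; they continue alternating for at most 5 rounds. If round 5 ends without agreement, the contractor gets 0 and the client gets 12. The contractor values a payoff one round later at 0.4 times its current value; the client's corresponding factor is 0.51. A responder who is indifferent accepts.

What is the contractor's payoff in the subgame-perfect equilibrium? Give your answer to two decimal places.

50.03

Round 5 (the contractor proposes): the client gets 12 if talks fail, so the contractor offers 12 and keeps 68.
Round 4 (the client proposes): the contractor can get 68 next round, worth 0.4 × 68 = 27.2 now, so the client offers 27.2, keeping 52.8.
Round 3 (the contractor proposes): the client can get 52.8 next round, worth 0.51 × 52.8 = 26.928 now, so the contractor offers 26.928, keeping 53.072.
Round 2 (the client proposes): the contractor can get 53.072 next round, worth 0.4 × 53.072 = 21.2288 now; the client offers that and keeps 58.7712.
Round 1 (the contractor proposes): the client can get 58.7712 next round, worth 0.51 × 58.7712 = 29.973312 now. The contractor offers 29.973312 and keeps 80 − 29.973312 = 50.026688.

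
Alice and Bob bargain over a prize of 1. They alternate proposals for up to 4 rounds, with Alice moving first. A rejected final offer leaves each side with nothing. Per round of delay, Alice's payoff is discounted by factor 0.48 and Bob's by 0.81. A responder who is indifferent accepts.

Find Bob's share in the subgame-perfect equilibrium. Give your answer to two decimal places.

Round 4 (Bob proposes): Alice will accept anything ≥ 0, so Bob offers 0 and keeps 1.
Round 3 (Alice proposes): Bob can get 1 next round, worth 0.81 × 1 = 0.81 now, so Alice offers 0.81, keeping 0.19.
Round 2 (Bob proposes): Alice can get 0.19 next round, worth 0.48 × 0.19 = 0.0912 now. Bob offers 0.0912 and keeps 1 − 0.0912 = 0.9088.
Round 1 (Alice proposes): Bob can get 0.9088 next round, worth 0.81 × 0.9088 = 0.736128 now, so Alice offers 0.736128, keeping 0.263872.

0.74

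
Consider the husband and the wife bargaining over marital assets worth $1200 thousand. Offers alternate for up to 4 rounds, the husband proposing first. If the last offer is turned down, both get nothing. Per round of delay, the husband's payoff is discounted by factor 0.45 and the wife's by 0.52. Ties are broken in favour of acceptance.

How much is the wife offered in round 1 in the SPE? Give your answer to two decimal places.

By backward induction:
Round 4 (the wife proposes): the husband will accept anything ≥ 0, so the wife offers 0 and keeps 1200.
Round 3 (the husband proposes): the wife can get 1200 next round, worth 0.52 × 1200 = 624 now, so the husband offers 624, keeping 576.
Round 2 (the wife proposes): the husband can get 576 next round, worth 0.45 × 576 = 259.2 now, so the wife offers 259.2, keeping 940.8.
Round 1 (the husband proposes): the wife can get 940.8 next round, worth 0.52 × 940.8 = 489.216 now, so the husband offers 489.216, keeping 710.784.

489.22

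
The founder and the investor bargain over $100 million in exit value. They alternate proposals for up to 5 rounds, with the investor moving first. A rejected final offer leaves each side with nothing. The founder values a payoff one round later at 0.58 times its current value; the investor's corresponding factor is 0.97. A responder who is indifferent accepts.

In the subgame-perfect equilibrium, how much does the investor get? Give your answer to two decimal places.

97.28

By backward induction:
Round 5 (the investor proposes): rejection yields 0 for the founder; the investor offers 0 and keeps 100.
Round 4 (the founder proposes): the investor can get 100 next round, worth 0.97 × 100 = 97 now; the founder offers that and keeps 3.
Round 3 (the investor proposes): the founder can get 3 next round, worth 0.58 × 3 = 1.74 now; the investor offers that and keeps 98.26.
Round 2 (the founder proposes): the investor can get 98.26 next round, worth 0.97 × 98.26 = 95.3122 now; the founder offers that and keeps 4.6878.
Round 1 (the investor proposes): the founder can get 4.6878 next round, worth 0.58 × 4.6878 = 2.718924 now; the investor offers that and keeps 97.281076.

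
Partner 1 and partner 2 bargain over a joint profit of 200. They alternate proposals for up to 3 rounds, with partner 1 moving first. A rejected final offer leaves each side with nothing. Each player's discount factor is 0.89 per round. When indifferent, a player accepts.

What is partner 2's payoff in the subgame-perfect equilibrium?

Solve by backward induction from round 3.
Round 3 (partner 1 proposes): rejection yields 0 for partner 2; partner 1 offers 0 and keeps 200.
Round 2 (partner 2 proposes): partner 1 can get 200 next round, worth 0.89 × 200 = 178 now, so partner 2 offers 178, keeping 22.
Round 1 (partner 1 proposes): partner 2 can get 22 next round, worth 0.89 × 22 = 19.58 now, so partner 1 offers 19.58, keeping 180.42.

19.58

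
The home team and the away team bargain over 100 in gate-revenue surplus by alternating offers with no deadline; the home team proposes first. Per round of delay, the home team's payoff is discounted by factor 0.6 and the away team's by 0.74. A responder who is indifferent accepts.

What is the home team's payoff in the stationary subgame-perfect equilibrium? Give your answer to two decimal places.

Let x be the home team's share when the home team proposes and y be the away team's share when the away team proposes.
The away team accepts iff offered ≥ 0.74·y, so x = 100 − 0.74y. Symmetrically y = 100 − 0.6x.
Substituting: x = 100 − 0.74(100 − 0.6x), giving x(1 − 0.6·0.74) = 100(1 − 0.74).
So x = 100 × 0.26 / 0.556 ≈ 46.7626, and the away team receives 100 − x ≈ 53.2374.

46.76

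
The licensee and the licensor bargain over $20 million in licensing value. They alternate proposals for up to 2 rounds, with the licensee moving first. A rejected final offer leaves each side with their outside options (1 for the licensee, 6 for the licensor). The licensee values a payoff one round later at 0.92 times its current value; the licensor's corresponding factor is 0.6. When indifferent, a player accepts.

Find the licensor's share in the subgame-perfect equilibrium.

11.4

Round 2 (the licensor proposes): the licensee gets 1 if talks fail, so the licensor offers 1 and keeps 19.
Round 1 (the licensee proposes): the licensor can get 19 next round, worth 0.6 × 19 = 11.4 now, so the licensee offers 11.4, keeping 8.6.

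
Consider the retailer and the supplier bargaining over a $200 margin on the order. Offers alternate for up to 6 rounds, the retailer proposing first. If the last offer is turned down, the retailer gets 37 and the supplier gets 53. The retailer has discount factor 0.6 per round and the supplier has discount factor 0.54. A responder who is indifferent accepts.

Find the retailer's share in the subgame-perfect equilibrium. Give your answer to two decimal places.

133.56

Round 6 (the supplier proposes): the retailer gets 37 if talks fail, so the supplier offers 37 and keeps 163.
Round 5 (the retailer proposes): the supplier can get 163 next round, worth 0.54 × 163 = 88.02 now. The retailer offers 88.02 and keeps 200 − 88.02 = 111.98.
Round 4 (the supplier proposes): the retailer can get 111.98 next round, worth 0.6 × 111.98 = 67.188 now. The supplier offers 67.188 and keeps 200 − 67.188 = 132.812.
Round 3 (the retailer proposes): the supplier can get 132.812 next round, worth 0.54 × 132.812 = 71.71848 now; the retailer offers that and keeps 128.28152.
Round 2 (the supplier proposes): the retailer can get 128.28152 next round, worth 0.6 × 128.28152 = 76.968912 now. The supplier offers 76.968912 and keeps 200 − 76.968912 = 123.031088.
Round 1 (the retailer proposes): the supplier can get 123.031088 next round, worth 0.54 × 123.031088 = 66.43678752 now. The retailer offers 66.43678752 and keeps 200 − 66.43678752 = 133.56321248.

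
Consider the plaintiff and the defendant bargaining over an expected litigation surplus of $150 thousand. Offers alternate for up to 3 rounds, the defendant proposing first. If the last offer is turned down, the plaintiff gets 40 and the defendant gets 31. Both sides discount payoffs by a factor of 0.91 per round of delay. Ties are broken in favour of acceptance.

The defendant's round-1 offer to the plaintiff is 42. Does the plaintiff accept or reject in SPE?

Round 3 (the defendant proposes): the plaintiff gets 40 if talks fail, so the defendant offers 40 and keeps 110.
Round 2 (the plaintiff proposes): the defendant can get 110 next round, worth 0.91 × 110 = 100.1 now; the plaintiff offers that and keeps 49.9.
So by rejecting in round 1, the plaintiff gets 49.9 next round, worth 0.91 × 49.9 = 45.409 now.
Offer 42 < 45.409, so the plaintiff rejects.

Reject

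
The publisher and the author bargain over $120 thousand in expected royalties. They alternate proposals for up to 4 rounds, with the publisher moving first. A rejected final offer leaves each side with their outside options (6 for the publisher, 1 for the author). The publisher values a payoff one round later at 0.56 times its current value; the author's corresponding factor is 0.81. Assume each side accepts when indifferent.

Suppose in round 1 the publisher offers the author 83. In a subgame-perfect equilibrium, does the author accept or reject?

Reject

Round 4 (the author proposes): the publisher gets 6 if talks fail, so the author offers 6 and keeps 114.
Round 3 (the publisher proposes): the author can get 114 next round, worth 0.81 × 114 = 92.34 now; the publisher offers that and keeps 27.66.
Round 2 (the author proposes): the publisher can get 27.66 next round, worth 0.56 × 27.66 = 15.4896 now. The author offers 15.4896 and keeps 120 − 15.4896 = 104.5104.
So by rejecting in round 1, the author gets 104.5104 next round, worth 0.81 × 104.5104 = 84.653424 now.
Offer 83 < 84.653424, so the author rejects.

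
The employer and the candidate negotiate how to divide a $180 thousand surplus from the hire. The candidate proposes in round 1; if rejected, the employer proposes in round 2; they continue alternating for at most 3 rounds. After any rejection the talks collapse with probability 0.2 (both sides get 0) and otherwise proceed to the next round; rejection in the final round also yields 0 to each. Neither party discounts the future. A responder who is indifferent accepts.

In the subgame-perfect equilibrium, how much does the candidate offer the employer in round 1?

Round 3 (the candidate proposes): rejection yields 0 for the employer; the candidate offers 0 and keeps 180.
Round 2 (the employer proposes): rejecting gives the candidate an expected 0.8 × 180 = 144; the employer offers that and keeps 36.
Round 1 (the candidate proposes): rejecting gives the employer an expected 0.8 × 36 = 28.8. The candidate offers 28.8 and keeps 180 − 28.8 = 151.2.

28.8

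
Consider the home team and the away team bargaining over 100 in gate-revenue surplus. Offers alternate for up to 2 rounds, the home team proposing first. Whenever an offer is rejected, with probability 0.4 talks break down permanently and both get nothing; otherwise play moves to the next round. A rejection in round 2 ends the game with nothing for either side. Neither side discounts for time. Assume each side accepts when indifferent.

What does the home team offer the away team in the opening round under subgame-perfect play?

Round 2 (the away team proposes): the home team will accept anything ≥ 0, so the away team offers 0 and keeps 100.
Round 1 (the home team proposes): rejecting gives the away team an expected 0.6 × 100 = 60, so the home team offers 60, keeping 40.

60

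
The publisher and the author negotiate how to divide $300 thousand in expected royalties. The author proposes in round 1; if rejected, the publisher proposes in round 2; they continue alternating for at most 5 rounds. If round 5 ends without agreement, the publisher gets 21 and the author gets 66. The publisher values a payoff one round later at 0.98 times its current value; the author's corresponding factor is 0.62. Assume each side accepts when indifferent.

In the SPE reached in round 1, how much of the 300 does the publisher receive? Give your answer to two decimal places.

187.35

By backward induction:
Round 5 (the author proposes): the publisher gets 21 if talks fail, so the author offers 21 and keeps 279.
Round 4 (the publisher proposes): the author can get 279 next round, worth 0.62 × 279 = 172.98 now; the publisher offers that and keeps 127.02.
Round 3 (the author proposes): the publisher can get 127.02 next round, worth 0.98 × 127.02 = 124.4796 now; the author offers that and keeps 175.5204.
Round 2 (the publisher proposes): the author can get 175.5204 next round, worth 0.62 × 175.5204 = 108.822648 now, so the publisher offers 108.822648, keeping 191.177352.
Round 1 (the author proposes): the publisher can get 191.177352 next round, worth 0.98 × 191.177352 = 187.35380496 now. The author offers 187.35380496 and keeps 300 − 187.35380496 = 112.64619504.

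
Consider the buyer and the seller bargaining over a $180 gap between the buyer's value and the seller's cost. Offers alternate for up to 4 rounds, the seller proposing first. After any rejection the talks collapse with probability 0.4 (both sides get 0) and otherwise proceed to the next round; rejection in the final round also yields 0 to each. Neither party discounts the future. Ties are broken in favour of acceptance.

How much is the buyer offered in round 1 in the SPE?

Round 4 (the buyer proposes): the seller will accept anything ≥ 0, so the buyer offers 0 and keeps 180.
Round 3 (the seller proposes): rejecting gives the buyer an expected 0.6 × 180 = 108; the seller offers that and keeps 72.
Round 2 (the buyer proposes): rejecting gives the seller an expected 0.6 × 72 = 43.2. The buyer offers 43.2 and keeps 180 − 43.2 = 136.8.
Round 1 (the seller proposes): rejecting gives the buyer an expected 0.6 × 136.8 = 82.08, so the seller offers 82.08, keeping 97.92.

82.08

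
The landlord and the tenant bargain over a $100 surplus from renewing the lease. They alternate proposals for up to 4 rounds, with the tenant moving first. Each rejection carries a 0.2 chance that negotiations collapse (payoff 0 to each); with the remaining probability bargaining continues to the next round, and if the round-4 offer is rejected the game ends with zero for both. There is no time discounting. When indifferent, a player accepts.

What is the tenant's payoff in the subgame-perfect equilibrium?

32.8

Round 4 (the landlord proposes): rejection yields 0 for the tenant; the landlord offers 0 and keeps 100.
Round 3 (the tenant proposes): rejecting gives the landlord an expected 0.8 × 100 = 80, so the tenant offers 80, keeping 20.
Round 2 (the landlord proposes): rejecting gives the tenant an expected 0.8 × 20 = 16; the landlord offers that and keeps 84.
Round 1 (the tenant proposes): rejecting gives the landlord an expected 0.8 × 84 = 67.2; the tenant offers that and keeps 32.8.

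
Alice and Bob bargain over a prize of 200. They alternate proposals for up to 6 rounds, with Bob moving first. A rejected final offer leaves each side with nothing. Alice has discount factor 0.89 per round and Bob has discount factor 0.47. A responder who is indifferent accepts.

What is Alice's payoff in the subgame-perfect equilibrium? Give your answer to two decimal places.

164.95

Round 6 (Alice proposes): rejection yields 0 for Bob; Alice offers 0 and keeps 200.
Round 5 (Bob proposes): Alice can get 200 next round, worth 0.89 × 200 = 178 now. Bob offers 178 and keeps 200 − 178 = 22.
Round 4 (Alice proposes): Bob can get 22 next round, worth 0.47 × 22 = 10.34 now; Alice offers that and keeps 189.66.
Round 3 (Bob proposes): Alice can get 189.66 next round, worth 0.89 × 189.66 = 168.7974 now; Bob offers that and keeps 31.2026.
Round 2 (Alice proposes): Bob can get 31.2026 next round, worth 0.47 × 31.2026 = 14.665222 now, so Alice offers 14.665222, keeping 185.334778.
Round 1 (Bob proposes): Alice can get 185.334778 next round, worth 0.89 × 185.334778 = 164.94795242 now. Bob offers 164.94795242 and keeps 200 − 164.94795242 = 35.05204758.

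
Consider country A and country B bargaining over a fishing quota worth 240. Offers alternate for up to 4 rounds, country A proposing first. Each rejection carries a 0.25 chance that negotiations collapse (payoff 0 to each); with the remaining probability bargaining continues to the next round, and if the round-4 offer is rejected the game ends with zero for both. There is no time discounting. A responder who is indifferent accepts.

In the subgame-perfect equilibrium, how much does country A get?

93.75

Round 4 (country B proposes): rejection yields 0 for country A; country B offers 0 and keeps 240.
Round 3 (country A proposes): rejecting gives country B an expected 0.75 × 240 = 180. Country A offers 180 and keeps 240 − 180 = 60.
Round 2 (country B proposes): rejecting gives country A an expected 0.75 × 60 = 45; country B offers that and keeps 195.
Round 1 (country A proposes): rejecting gives country B an expected 0.75 × 195 = 146.25; country A offers that and keeps 93.75.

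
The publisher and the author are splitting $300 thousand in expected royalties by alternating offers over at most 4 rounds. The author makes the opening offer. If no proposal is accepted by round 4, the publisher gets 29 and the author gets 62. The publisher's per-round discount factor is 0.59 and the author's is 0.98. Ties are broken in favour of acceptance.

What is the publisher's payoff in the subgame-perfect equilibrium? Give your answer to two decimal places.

84.73

Round 4 (the publisher proposes): the author gets 62 if talks fail, so the publisher offers 62 and keeps 238.
Round 3 (the author proposes): the publisher can get 238 next round, worth 0.59 × 238 = 140.42 now, so the author offers 140.42, keeping 159.58.
Round 2 (the publisher proposes): the author can get 159.58 next round, worth 0.98 × 159.58 = 156.3884 now. The publisher offers 156.3884 and keeps 300 − 156.3884 = 143.6116.
Round 1 (the author proposes): the publisher can get 143.6116 next round, worth 0.59 × 143.6116 = 84.730844 now. The author offers 84.730844 and keeps 300 − 84.730844 = 215.269156.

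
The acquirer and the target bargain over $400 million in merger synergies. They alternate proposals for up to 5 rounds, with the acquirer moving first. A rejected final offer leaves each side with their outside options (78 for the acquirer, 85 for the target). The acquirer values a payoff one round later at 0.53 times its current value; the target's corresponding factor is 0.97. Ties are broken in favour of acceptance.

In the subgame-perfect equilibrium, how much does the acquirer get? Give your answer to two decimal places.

101.42

Round 5 (the acquirer proposes): the target gets 85 if talks fail, so the acquirer offers 85 and keeps 315.
Round 4 (the target proposes): the acquirer can get 315 next round, worth 0.53 × 315 = 166.95 now, so the target offers 166.95, keeping 233.05.
Round 3 (the acquirer proposes): the target can get 233.05 next round, worth 0.97 × 233.05 = 226.0585 now, so the acquirer offers 226.0585, keeping 173.9415.
Round 2 (the target proposes): the acquirer can get 173.9415 next round, worth 0.53 × 173.9415 = 92.188995 now; the target offers that and keeps 307.811005.
Round 1 (the acquirer proposes): the target can get 307.811005 next round, worth 0.97 × 307.811005 = 298.57667485 now. The acquirer offers 298.57667485 and keeps 400 − 298.57667485 = 101.42332515.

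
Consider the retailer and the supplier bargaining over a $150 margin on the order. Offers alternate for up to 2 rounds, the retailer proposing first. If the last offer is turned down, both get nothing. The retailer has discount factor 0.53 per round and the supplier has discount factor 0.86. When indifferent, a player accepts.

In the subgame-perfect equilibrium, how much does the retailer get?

21

Round 2 (the supplier proposes): the retailer will accept anything ≥ 0, so the supplier offers 0 and keeps 150.
Round 1 (the retailer proposes): the supplier can get 150 next round, worth 0.86 × 150 = 129 now; the retailer offers that and keeps 21.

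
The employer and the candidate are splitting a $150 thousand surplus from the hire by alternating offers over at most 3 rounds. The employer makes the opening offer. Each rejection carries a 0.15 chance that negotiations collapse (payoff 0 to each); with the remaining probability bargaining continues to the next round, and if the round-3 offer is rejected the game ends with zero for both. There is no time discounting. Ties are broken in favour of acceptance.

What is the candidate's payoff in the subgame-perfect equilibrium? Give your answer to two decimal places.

Round 3 (the employer proposes): rejection yields 0 for the candidate; the employer offers 0 and keeps 150.
Round 2 (the candidate proposes): rejecting gives the employer an expected 0.85 × 150 = 127.5, so the candidate offers 127.5, keeping 22.5.
Round 1 (the employer proposes): rejecting gives the candidate an expected 0.85 × 22.5 = 19.125. The employer offers 19.125 and keeps 150 − 19.125 = 130.875.

19.13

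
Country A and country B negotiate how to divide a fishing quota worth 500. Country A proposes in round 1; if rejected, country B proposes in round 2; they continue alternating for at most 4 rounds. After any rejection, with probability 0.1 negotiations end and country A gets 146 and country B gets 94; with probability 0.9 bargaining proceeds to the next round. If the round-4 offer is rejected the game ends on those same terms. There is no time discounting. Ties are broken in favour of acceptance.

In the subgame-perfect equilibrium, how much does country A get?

Round 4 (country B proposes): country A gets 146 if talks fail, so country B offers 146 and keeps 354.
Round 3 (country A proposes): rejecting gives country B an expected 0.9 × 354 + 0.1 × 94 = 328; country A offers that and keeps 172.
Round 2 (country B proposes): rejecting gives country A an expected 0.9 × 172 + 0.1 × 146 = 169.4, so country B offers 169.4, keeping 330.6.
Round 1 (country A proposes): rejecting gives country B an expected 0.9 × 330.6 + 0.1 × 94 = 306.94, so country A offers 306.94, keeping 193.06.

193.06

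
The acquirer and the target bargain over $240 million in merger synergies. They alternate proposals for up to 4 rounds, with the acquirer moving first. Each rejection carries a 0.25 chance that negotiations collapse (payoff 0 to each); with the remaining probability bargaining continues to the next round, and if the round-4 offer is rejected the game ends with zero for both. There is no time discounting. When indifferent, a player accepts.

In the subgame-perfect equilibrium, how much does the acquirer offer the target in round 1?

Round 4 (the target proposes): the acquirer will accept anything ≥ 0, so the target offers 0 and keeps 240.
Round 3 (the acquirer proposes): rejecting gives the target an expected 0.75 × 240 = 180; the acquirer offers that and keeps 60.
Round 2 (the target proposes): rejecting gives the acquirer an expected 0.75 × 60 = 45. The target offers 45 and keeps 240 − 45 = 195.
Round 1 (the acquirer proposes): rejecting gives the target an expected 0.75 × 195 = 146.25. The acquirer offers 146.25 and keeps 240 − 146.25 = 93.75.

146.25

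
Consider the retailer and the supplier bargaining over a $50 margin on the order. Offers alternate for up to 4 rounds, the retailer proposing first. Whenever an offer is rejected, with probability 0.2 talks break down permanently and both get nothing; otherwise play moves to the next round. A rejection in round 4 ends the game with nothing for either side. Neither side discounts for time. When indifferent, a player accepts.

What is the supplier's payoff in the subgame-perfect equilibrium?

Round 4 (the supplier proposes): the retailer will accept anything ≥ 0, so the supplier offers 0 and keeps 50.
Round 3 (the retailer proposes): rejecting gives the supplier an expected 0.8 × 50 = 40. The retailer offers 40 and keeps 50 − 40 = 10.
Round 2 (the supplier proposes): rejecting gives the retailer an expected 0.8 × 10 = 8. The supplier offers 8 and keeps 50 − 8 = 42.
Round 1 (the retailer proposes): rejecting gives the supplier an expected 0.8 × 42 = 33.6; the retailer offers that and keeps 16.4.

33.6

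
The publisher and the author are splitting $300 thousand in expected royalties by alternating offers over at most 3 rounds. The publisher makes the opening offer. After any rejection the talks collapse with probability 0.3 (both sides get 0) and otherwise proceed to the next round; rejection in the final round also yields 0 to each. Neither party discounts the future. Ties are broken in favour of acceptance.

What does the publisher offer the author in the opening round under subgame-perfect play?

63

Round 3 (the publisher proposes): rejection yields 0 for the author; the publisher offers 0 and keeps 300.
Round 2 (the author proposes): rejecting gives the publisher an expected 0.7 × 300 = 210. The author offers 210 and keeps 300 − 210 = 90.
Round 1 (the publisher proposes): rejecting gives the author an expected 0.7 × 90 = 63. The publisher offers 63 and keeps 300 − 63 = 237.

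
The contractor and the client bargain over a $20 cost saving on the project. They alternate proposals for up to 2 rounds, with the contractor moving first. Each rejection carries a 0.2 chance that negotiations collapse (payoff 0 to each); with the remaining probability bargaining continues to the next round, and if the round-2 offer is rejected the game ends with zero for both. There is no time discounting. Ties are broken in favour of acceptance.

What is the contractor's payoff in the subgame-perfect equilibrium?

Round 2 (the client proposes): the contractor will accept anything ≥ 0, so the client offers 0 and keeps 20.
Round 1 (the contractor proposes): rejecting gives the client an expected 0.8 × 20 = 16; the contractor offers that and keeps 4.

4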